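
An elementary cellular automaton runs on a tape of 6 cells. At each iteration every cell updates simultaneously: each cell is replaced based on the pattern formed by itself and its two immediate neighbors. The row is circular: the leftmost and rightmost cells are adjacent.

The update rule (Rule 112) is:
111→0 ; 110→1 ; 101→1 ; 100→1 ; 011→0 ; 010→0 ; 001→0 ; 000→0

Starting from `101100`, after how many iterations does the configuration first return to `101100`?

010110
001011
100101
110010
011001
101100

6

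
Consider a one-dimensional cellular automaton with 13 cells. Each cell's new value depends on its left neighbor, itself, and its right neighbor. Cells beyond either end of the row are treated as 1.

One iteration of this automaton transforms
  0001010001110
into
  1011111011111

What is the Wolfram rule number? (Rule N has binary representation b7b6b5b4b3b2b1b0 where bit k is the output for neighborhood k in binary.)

position 10: 111 → 1  (bit 7 = 1)
position 11: 110 → 1  (bit 6 = 1)
position 4: 101 → 1  (bit 5 = 1)
position 0: 100 → 1  (bit 4 = 1)
position 9: 011 → 1  (bit 3 = 1)
position 3: 010 → 1  (bit 2 = 1)
position 2: 001 → 1  (bit 1 = 1)
position 1: 000 → 0  (bit 0 = 0)
bits b7..b0 = 11111110 = 254

254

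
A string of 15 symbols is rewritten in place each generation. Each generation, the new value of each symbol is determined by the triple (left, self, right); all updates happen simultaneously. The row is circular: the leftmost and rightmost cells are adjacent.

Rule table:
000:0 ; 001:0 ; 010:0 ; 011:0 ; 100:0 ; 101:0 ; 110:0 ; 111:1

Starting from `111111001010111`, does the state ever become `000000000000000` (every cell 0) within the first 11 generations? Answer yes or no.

111110000000011
111100000000001
111000000000000
010000000000000
000000000000000
all cells are 0 at generation 5

yes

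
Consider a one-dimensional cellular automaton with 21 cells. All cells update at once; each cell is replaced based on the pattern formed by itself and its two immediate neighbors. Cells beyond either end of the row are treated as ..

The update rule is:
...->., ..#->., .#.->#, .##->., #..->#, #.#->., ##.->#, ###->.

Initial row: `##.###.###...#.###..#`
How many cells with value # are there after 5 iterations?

.#...#...##..#...##.#
.##..##...##.##...#.#
..##..##...#..##..#.#
...##..##..##..##.#.#
....##..##..##..#.#.#
count of #: 9

9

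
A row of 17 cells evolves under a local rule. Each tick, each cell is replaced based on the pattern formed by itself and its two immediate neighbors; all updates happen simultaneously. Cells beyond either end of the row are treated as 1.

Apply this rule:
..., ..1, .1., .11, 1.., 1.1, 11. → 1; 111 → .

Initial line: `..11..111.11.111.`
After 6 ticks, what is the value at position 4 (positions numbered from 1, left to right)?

tick 1: 1111111.111111.11
tick 2: ......111....111.
tick 3: 1111111.111111.11  (repeats tick 1; period 2)
tick 6: ......111....111.
position 4 holds .

.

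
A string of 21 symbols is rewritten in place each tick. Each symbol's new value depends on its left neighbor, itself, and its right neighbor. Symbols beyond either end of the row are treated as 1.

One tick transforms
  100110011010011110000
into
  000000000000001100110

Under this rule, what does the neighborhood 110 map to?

At position 0 the neighborhood is 110; the next row has 0 there.

0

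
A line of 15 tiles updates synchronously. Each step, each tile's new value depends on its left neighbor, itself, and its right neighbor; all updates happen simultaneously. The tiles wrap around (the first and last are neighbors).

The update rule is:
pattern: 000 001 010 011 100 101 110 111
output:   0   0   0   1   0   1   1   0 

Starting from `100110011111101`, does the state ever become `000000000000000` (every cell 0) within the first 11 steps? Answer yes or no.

100110010000111
100110000000100
000110000000000
000110000000000  (fixed point — unchanged through step 11)
step 11 is 000110000000000, still not uniform 0

no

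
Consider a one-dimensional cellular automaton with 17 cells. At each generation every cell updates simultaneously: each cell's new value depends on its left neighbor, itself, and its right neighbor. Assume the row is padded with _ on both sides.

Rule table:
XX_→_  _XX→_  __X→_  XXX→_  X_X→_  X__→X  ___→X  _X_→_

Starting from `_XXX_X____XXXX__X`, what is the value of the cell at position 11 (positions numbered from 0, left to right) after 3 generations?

______XXX_____X__
XXXXX____XXXX__XX
_____XXX_____X___
position 11 holds _

_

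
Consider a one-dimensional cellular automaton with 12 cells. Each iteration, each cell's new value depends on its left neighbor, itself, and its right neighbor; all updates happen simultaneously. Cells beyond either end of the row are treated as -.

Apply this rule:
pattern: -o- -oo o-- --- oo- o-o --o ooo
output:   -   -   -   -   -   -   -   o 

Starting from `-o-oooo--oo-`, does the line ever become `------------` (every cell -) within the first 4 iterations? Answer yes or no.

----oo------
------------
all cells are - at iteration 2

yes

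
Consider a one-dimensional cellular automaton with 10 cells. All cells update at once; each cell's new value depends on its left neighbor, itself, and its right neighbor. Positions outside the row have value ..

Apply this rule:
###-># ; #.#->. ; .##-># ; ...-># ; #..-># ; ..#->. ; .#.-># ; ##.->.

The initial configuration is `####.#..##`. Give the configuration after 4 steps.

###..##.#.
##.#.#..##
#..#.##.#.
##.#.#..##

##.#.#..##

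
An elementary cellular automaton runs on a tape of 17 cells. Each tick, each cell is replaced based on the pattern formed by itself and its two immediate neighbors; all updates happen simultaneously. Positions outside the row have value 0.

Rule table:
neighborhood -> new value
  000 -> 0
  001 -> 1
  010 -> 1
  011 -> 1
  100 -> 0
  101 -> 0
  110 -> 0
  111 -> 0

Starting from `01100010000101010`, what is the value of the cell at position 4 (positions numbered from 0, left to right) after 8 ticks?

11000110001101010
10001100011001010
10011000110011010
10110001100110010
10100011001100110
10100110011001100
10101100110011000
10101001100110000
position 4 holds 1

1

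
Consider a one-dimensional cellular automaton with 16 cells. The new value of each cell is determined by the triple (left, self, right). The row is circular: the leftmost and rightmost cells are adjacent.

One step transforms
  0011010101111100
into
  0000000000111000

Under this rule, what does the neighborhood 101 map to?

At position 4 the neighborhood is 101; the next row has 0 there.

0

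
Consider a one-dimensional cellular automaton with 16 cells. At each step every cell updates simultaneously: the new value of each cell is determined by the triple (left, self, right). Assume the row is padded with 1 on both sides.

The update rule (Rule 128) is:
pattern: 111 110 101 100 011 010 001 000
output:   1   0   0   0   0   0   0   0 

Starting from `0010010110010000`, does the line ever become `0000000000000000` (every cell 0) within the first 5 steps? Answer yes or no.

yes

0000000000000000
all cells are 0 at step 1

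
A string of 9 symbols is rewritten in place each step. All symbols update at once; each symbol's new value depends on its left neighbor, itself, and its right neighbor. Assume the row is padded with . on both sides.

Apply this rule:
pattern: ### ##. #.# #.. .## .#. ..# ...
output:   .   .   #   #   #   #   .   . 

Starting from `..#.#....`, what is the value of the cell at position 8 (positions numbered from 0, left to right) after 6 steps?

.

..####...
..#...#..
..##..##.
..#.#.#.#
..#######
..#......
position 8 holds .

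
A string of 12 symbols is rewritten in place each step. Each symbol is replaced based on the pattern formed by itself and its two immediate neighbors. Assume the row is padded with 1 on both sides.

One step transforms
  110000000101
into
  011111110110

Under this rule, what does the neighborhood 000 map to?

1

At position 3 the neighborhood is 000; the next row has 1 there.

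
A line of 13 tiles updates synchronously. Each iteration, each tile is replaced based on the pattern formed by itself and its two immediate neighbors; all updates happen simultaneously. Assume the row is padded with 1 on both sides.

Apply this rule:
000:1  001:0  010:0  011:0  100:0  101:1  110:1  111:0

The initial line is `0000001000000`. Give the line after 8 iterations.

iteration 1: 0111100011110
iteration 2: 1000101000011
iteration 3: 1010010011000
iteration 4: 1100000001010
iteration 5: 0101111100101
iteration 6: 1010000100010
iteration 7: 1100110001001
iteration 8: 0100010100000

0100010100000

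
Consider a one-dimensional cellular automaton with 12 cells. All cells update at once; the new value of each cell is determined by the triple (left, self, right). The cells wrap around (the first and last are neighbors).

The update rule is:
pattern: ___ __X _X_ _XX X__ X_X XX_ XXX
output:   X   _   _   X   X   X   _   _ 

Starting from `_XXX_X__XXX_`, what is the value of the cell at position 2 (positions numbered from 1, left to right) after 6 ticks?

tick 1: _X__X_X_X__X
tick 2: X_X__X_X_X__
tick 3: _X_X__X_X_X_
tick 4: __X_X__X_X_X
tick 5: X__X_X__X_X_
tick 6: _X__X_X__X_X
position 2 holds X

X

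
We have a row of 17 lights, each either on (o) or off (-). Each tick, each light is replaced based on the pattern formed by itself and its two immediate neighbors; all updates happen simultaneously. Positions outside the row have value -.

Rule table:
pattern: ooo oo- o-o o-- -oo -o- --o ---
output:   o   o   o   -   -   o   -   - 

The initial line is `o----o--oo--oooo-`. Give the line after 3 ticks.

o----o---o-----o-

o----o---o---ooo-
o----o---o----oo-
o----o---o-----o-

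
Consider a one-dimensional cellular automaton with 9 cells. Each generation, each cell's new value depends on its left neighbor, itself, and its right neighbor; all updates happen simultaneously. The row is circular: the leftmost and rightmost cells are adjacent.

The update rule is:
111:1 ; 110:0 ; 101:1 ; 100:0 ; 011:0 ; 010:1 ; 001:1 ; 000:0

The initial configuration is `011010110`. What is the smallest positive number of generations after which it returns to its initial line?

100111000
101010001
011110010
101100110
110001001
100011010
100100111
001101011
010011100
110101000
001111001
010110011
111000100
010001101
110010011
100110101
001001110
011010100
100111100
101011001
011100010
101000110
111001001
110011010
000100111
001101010
010011110
110101100
001110001
010100011
111100100
011001101
100010011
000110101
001001111
011010110

36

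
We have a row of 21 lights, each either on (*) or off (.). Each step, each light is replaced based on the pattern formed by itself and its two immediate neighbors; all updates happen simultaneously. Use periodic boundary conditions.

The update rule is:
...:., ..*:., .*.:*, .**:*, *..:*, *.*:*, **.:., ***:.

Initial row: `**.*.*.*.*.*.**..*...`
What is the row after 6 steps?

*.************.*.**..
***...........****.*.
*..*..........*...***
.*.**.........**..*..
.***.*........*.*.**.
.*..***.......*****.*

.*..***.......*****.*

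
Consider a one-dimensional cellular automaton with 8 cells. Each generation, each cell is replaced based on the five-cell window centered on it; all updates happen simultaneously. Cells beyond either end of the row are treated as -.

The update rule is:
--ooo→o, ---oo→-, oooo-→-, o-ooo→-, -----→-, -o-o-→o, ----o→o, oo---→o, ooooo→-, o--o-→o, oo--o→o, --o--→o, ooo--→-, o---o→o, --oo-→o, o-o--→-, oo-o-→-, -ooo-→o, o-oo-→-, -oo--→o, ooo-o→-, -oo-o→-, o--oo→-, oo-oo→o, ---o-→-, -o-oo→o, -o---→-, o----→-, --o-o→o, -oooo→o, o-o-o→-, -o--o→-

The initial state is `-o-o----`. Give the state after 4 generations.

-o------

-oo-----
-ooo----
-oo-o---
-o------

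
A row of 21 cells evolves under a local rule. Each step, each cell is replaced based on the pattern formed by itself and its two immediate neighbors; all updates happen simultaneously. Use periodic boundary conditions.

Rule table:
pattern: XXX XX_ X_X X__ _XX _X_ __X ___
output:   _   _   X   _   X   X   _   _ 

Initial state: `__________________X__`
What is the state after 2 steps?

__________________X__

step 1: __________________X__  (fixed point — unchanged through step 2)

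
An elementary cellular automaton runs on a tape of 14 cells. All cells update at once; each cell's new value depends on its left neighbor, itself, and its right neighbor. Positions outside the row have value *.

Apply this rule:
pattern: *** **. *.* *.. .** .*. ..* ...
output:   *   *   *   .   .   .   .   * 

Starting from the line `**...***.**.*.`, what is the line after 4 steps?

****.*...***.*

step 1: **.*..***.**.*
step 2: ***....***.**.
step 3: ***.**..***.**
step 4: ****.*...***.*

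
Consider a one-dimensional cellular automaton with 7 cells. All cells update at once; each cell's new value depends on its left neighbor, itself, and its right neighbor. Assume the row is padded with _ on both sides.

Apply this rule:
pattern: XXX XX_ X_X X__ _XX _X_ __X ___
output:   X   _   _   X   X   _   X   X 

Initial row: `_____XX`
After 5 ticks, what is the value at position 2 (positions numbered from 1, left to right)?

XXXXXX_
XXXXX_X
XXXX___
XXX_XXX
XX__XX_
position 2 holds X

X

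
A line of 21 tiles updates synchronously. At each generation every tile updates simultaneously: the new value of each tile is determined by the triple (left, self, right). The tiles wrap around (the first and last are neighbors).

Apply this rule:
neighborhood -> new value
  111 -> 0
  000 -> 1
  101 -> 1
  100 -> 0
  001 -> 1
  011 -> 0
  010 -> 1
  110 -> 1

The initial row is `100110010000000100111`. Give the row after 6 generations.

101010110111111101000
111111011000000111011
000001101011111001100
111110111100001010101
000011000101111111110
111101011110000000010

111101011110000000010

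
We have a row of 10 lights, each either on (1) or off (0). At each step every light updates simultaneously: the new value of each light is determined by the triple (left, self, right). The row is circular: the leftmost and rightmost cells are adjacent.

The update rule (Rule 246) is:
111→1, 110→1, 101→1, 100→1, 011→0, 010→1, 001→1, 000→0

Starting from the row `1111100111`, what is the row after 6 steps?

1101111111

step 1: 1111111011
step 2: 1111111101
step 3: 1111111110
step 4: 0111111111
step 5: 1011111111
step 6: 1101111111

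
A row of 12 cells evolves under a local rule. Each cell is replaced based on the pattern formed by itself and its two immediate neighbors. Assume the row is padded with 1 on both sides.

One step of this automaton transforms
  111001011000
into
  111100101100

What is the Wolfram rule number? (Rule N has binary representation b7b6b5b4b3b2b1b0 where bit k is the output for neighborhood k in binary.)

240

position 0: 111 → 1  (bit 7 = 1)
position 2: 110 → 1  (bit 6 = 1)
position 6: 101 → 1  (bit 5 = 1)
position 3: 100 → 1  (bit 4 = 1)
position 7: 011 → 0  (bit 3 = 0)
position 5: 010 → 0  (bit 2 = 0)
position 4: 001 → 0  (bit 1 = 0)
position 10: 000 → 0  (bit 0 = 0)
bits b7..b0 = 11110000 = 240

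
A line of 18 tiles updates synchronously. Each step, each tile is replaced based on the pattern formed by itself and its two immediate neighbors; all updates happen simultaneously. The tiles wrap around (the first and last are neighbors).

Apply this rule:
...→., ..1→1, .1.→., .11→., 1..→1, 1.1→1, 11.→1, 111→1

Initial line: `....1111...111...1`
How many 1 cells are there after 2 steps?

1..1.1111.1.111.1.
.11.1.1111.1.111.1
count of 1: 12

12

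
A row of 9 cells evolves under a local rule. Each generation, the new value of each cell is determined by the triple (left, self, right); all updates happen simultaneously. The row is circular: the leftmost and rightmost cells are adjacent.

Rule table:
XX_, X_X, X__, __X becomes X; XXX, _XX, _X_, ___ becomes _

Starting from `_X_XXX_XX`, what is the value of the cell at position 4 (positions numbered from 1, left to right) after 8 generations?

X

generation 1: X_X__XX_X
generation 2: XX_XX_XX_
generation 3: _XX_XX_XX
generation 4: X_XX_XX_X
generation 5: XX_XX_XX_  (repeats generation 2; period 3)
generation 8: XX_XX_XX_
position 4 holds X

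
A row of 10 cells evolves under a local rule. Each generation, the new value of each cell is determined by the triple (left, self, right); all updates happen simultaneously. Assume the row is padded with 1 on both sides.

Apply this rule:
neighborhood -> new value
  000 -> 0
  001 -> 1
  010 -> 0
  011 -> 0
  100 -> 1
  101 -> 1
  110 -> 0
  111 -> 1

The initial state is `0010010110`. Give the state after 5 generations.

1101101001
1010010110
0101101001
1010010110  (repeats generation 2; period 2)
generation 5: 0101101001

0101101001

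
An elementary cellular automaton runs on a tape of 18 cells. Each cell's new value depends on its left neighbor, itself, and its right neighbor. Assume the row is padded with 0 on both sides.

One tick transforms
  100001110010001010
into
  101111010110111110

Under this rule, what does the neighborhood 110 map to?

At position 7 the neighborhood is 110; the next row has 1 there.

1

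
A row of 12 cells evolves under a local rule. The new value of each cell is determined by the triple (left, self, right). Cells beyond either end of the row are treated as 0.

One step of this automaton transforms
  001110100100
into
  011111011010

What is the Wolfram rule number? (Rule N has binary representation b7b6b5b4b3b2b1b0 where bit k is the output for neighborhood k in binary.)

250

position 3: 111 → 1  (bit 7 = 1)
position 4: 110 → 1  (bit 6 = 1)
position 5: 101 → 1  (bit 5 = 1)
position 7: 100 → 1  (bit 4 = 1)
position 2: 011 → 1  (bit 3 = 1)
position 6: 010 → 0  (bit 2 = 0)
position 1: 001 → 1  (bit 1 = 1)
position 0: 000 → 0  (bit 0 = 0)
bits b7..b0 = 11111010 = 250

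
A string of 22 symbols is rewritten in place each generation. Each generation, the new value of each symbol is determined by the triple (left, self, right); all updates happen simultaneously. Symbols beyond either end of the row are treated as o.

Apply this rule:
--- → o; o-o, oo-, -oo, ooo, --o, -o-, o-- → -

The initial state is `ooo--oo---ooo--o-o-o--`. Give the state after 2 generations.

--------o-------------
-oooooo---ooooooooooo-

-oooooo---ooooooooooo-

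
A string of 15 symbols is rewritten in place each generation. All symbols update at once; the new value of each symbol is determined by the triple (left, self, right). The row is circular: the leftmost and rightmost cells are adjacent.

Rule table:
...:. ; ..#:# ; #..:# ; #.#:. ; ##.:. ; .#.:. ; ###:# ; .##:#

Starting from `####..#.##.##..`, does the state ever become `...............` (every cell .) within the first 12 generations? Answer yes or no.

###.##..#..#.##
##..#.##.##..##
#.##..#..#.####
..#.##.##..####
##..#..#.#####.
#.##.##..####..
..#..#.#####.##
##.##..####..#.
#..#.#####.##..
.##..####..#.##
.#.#####.##..#.
#..####..#.##.#
generation 12 is #..####..#.##.#, still not uniform .

no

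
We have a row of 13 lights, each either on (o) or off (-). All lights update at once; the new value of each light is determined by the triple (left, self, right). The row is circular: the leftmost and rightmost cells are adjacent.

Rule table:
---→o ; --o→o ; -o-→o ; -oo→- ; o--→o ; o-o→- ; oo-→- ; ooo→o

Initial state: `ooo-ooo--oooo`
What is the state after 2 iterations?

oo---o-oo-ooo
o-oooo-----oo

o-oooo-----oo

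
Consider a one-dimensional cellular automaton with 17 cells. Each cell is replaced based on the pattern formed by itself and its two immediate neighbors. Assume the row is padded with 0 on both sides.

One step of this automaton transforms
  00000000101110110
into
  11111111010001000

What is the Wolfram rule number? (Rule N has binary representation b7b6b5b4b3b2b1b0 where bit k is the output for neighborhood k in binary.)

35

position 11: 111 → 0  (bit 7 = 0)
position 12: 110 → 0  (bit 6 = 0)
position 9: 101 → 1  (bit 5 = 1)
position 16: 100 → 0  (bit 4 = 0)
position 10: 011 → 0  (bit 3 = 0)
position 8: 010 → 0  (bit 2 = 0)
position 7: 001 → 1  (bit 1 = 1)
position 0: 000 → 1  (bit 0 = 1)
bits b7..b0 = 00100011 = 35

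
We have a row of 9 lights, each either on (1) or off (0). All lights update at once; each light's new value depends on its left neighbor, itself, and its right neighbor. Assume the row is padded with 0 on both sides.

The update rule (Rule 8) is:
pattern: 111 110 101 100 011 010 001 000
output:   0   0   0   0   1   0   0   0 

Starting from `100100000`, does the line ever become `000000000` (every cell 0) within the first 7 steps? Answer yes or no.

000000000
all cells are 0 at step 1

yes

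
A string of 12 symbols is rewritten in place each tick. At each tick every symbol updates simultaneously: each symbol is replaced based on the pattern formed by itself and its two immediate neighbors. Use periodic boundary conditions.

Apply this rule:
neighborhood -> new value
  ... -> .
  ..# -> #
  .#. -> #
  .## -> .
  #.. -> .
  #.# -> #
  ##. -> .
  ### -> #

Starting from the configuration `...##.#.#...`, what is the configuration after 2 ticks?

..#..####...
.##.#.##....

.##.#.##....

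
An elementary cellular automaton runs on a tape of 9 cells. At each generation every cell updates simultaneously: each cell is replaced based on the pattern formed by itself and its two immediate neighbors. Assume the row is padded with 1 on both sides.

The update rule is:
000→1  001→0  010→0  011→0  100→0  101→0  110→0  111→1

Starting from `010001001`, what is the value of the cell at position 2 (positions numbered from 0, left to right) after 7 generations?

000100000
010001110
000100100
010000000
000111110
010011100
000001000
position 2 holds 0

0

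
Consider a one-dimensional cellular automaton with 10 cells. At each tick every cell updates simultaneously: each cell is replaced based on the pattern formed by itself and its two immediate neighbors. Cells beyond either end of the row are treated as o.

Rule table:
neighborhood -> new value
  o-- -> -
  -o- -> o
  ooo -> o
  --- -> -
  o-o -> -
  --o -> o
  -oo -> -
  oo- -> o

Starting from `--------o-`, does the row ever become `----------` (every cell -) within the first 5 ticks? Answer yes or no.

-------oo-
------o-o-
-----oo-o-
----o-o-o-
---oo-o-o-
tick 5 is ---oo-o-o-, still not uniform -

no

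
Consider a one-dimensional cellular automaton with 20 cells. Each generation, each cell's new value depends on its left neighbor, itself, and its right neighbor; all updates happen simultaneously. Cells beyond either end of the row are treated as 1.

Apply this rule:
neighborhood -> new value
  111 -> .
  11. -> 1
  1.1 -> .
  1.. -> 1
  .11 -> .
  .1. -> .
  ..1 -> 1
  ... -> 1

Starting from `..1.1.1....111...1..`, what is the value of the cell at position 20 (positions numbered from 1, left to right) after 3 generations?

1

11.....1111..1111.11
.111111...111...1...
......1111..1111.111
position 20 holds 1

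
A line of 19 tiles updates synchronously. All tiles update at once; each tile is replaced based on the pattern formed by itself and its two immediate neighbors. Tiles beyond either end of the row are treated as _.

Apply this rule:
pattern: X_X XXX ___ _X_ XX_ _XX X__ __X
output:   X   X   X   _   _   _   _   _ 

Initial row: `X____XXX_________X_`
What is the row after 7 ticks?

tick 1: __XX__X__XXXXXXX___
tick 2: X_________XXXXX__XX
tick 3: __XXXXXXX__XXX_____
tick 4: X__XXXXX____X__XXXX
tick 5: ____XXX__XX_____XX_
tick 6: XXX__X______XXX____
tick 7: _X_____XXXX__X__XXX

_X_____XXXX__X__XXX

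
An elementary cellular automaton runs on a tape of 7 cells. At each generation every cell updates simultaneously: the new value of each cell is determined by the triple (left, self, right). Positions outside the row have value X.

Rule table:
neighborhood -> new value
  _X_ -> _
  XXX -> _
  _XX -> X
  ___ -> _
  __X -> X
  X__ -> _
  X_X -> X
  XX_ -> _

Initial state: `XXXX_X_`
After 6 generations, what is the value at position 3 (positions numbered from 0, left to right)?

generation 1: ____X_X
generation 2: ___X_XX
generation 3: __X_XX_
generation 4: _X_XX_X
generation 5: X_XX_XX
generation 6: _XX_XX_
position 3 holds _

_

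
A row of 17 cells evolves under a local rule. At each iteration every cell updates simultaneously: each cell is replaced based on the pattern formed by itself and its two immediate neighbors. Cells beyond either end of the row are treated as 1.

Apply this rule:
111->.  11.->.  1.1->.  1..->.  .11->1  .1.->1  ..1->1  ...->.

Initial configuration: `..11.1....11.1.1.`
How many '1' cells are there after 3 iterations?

.11..1...11..1.1.
.1..11..11..11.1.
.1.11..11..11..1.
count of 1: 8

8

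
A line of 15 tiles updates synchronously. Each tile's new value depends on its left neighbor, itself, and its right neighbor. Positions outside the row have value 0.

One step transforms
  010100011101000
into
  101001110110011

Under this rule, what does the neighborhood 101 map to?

At position 2 the neighborhood is 101; the next row has 1 there.

1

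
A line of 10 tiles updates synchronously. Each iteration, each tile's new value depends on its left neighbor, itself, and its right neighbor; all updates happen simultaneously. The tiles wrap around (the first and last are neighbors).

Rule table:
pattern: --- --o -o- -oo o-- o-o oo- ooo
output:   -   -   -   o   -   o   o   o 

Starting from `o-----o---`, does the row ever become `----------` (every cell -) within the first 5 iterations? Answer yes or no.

iteration 1: ----------
all cells are - at iteration 1

yes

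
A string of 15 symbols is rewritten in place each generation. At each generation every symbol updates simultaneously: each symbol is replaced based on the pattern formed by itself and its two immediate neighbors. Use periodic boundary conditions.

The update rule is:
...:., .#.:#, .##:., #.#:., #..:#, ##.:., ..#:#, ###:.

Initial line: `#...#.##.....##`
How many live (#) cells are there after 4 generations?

3

.#.##...#...#..
##...#.###.###.
..#.##.........
.##...#........
count of #: 3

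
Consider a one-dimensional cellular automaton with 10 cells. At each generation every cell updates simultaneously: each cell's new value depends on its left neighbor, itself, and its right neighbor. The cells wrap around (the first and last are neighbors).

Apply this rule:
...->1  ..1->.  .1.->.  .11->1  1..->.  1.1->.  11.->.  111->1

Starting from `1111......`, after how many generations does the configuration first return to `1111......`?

generation 1: 111..1111.
generation 2: 11...111..
generation 3: 1..1.11...
generation 4: .....1..1.
generation 5: 1111......

5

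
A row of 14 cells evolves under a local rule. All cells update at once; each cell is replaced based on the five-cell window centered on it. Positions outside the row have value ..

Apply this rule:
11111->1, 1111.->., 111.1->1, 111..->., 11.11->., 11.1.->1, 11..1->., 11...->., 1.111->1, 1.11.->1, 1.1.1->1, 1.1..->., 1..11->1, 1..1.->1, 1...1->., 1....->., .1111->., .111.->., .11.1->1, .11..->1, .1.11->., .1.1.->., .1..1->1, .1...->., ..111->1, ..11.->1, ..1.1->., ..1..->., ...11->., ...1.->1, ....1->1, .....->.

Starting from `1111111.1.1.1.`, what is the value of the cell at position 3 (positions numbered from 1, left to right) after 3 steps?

.

1.111.111.1...
..1.1.1.11....
11..1.1.11....
position 3 holds .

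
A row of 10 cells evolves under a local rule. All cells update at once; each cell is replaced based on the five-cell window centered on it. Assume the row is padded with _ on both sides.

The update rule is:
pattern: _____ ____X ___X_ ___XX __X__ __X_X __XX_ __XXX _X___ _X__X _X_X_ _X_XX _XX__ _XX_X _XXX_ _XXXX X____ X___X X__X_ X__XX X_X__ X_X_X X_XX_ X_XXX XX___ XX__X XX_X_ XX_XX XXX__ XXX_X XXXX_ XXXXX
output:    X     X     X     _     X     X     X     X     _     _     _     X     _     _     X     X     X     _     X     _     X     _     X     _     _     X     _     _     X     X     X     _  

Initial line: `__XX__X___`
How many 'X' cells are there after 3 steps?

X_X_XXX_XX
X__X_XX_X_
X_XXXX__X_
count of X: 6

6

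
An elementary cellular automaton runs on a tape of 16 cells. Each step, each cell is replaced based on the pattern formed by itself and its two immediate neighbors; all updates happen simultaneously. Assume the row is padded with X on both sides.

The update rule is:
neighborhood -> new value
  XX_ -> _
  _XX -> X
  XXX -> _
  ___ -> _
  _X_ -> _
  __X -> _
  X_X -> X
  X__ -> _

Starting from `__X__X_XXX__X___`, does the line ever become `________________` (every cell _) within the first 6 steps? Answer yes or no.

______XX________
______X_________
________________
all cells are _ at step 3

yes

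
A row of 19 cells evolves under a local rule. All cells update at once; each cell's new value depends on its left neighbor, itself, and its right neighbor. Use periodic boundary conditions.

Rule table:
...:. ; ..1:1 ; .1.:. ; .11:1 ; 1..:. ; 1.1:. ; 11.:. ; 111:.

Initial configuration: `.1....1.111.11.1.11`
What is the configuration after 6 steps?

1..1...1....1......

step 1: .....1..1...1....1.
step 2: ....1..1...1....1..
step 3: ...1..1...1....1...
step 4: ..1..1...1....1....
step 5: .1..1...1....1.....
step 6: 1..1...1....1......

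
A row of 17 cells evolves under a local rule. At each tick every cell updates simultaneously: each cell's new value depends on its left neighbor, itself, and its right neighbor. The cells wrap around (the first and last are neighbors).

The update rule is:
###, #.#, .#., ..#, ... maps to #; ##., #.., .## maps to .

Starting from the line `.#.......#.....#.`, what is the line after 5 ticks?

##.#######.#####.
..#.#####.#.###.#
.###.###.###.#.##
#.#.#.#.#.#.###..
############.#..#

############.#..#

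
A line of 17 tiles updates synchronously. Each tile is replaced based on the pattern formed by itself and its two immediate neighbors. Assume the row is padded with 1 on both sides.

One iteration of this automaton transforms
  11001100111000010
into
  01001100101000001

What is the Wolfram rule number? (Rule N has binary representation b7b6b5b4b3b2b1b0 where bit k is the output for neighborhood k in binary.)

position 0: 111 → 0  (bit 7 = 0)
position 1: 110 → 1  (bit 6 = 1)
position 16: 101 → 1  (bit 5 = 1)
position 2: 100 → 0  (bit 4 = 0)
position 4: 011 → 1  (bit 3 = 1)
position 15: 010 → 0  (bit 2 = 0)
position 3: 001 → 0  (bit 1 = 0)
position 12: 000 → 0  (bit 0 = 0)
bits b7..b0 = 01101000 = 104

104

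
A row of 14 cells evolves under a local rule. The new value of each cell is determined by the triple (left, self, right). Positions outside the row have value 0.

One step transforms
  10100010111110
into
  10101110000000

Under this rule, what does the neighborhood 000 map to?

1

At position 4 the neighborhood is 000; the next row has 1 there.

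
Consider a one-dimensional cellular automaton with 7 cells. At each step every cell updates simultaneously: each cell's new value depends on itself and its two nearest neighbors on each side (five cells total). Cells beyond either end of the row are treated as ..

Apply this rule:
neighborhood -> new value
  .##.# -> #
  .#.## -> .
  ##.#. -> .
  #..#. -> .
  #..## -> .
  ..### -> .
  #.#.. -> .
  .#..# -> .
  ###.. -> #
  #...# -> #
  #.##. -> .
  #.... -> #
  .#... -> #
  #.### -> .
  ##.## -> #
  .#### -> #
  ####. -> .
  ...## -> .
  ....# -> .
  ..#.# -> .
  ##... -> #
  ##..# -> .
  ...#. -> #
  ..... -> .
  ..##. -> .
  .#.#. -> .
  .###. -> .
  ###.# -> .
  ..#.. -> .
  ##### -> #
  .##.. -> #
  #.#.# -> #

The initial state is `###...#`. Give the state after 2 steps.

..####.
...#.##

...#.##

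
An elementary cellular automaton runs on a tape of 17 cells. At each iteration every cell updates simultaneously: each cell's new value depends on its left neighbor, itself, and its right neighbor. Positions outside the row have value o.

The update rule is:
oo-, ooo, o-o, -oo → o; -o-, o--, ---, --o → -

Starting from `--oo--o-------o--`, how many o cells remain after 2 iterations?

--oo-------------
--oo-------------
count of o: 2

2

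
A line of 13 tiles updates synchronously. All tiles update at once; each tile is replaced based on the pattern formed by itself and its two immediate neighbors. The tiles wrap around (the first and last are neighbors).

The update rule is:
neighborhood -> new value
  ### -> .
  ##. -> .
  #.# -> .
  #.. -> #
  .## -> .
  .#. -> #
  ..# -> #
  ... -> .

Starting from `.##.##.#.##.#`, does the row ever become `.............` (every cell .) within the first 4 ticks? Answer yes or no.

tick 1: .......#....#
tick 2: #.....###..##
tick 3: .#...#...##..
tick 4: ###.###.#..#.
tick 4 is ###.###.#..#., still not uniform .

no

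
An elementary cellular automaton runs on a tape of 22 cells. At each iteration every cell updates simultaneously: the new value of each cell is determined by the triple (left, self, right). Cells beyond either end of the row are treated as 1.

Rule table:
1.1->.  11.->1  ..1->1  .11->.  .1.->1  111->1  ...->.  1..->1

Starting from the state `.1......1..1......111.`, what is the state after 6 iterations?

iteration 1: .11....111111....1.11.
iteration 2: ..11..1.111111..11..1.
iteration 3: 11.1111..1111111.1111.
iteration 4: 11..11111.111111..111.
iteration 5: 1111.1111..1111111.11.
iteration 6: 1111..11111.111111..1.

1111..11111.111111..1.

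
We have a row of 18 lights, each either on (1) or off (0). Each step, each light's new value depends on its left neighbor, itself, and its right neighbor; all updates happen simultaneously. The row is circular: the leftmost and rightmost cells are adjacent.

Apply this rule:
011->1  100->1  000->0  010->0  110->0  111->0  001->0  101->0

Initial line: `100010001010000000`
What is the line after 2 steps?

step 1: 010001000001000000
step 2: 001000100000100000

001000100000100000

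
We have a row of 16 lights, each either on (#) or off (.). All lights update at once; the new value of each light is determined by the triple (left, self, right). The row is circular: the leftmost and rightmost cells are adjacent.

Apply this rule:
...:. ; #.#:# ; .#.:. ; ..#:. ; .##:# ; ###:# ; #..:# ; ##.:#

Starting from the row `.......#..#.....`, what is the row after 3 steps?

step 1: ........#..#....
step 2: .........#..#...
step 3: ..........#..#..

..........#..#..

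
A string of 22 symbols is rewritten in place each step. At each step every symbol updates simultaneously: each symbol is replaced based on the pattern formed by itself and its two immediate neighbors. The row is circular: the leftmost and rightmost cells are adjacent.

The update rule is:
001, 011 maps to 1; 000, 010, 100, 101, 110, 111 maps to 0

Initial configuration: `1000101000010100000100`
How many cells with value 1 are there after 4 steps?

4

0001000000100000001001
0010000001000000010010
0100000010000000100100
1000000100000001001000
count of 1: 4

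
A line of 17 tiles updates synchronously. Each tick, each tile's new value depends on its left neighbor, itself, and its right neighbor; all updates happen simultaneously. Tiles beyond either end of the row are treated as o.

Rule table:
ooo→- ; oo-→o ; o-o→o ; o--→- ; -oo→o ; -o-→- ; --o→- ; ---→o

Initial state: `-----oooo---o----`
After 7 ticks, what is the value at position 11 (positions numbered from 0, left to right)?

-ooo-o--o-o---oo-
oo-oo----o--o-ooo
-oooo-oo-----oo--
oo--oooo-ooo-oo--
-o--o--ooo-oooo--
o------o-ooo--o--
o-oooo--oo-o-----
position 11 holds o

o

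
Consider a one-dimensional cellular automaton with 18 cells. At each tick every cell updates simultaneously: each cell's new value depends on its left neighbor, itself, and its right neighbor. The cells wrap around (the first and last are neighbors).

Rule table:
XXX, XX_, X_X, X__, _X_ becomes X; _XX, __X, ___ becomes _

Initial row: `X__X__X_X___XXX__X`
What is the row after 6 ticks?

XX_XX_XXXX___XXX__
_XX_XX_XXXX___XXX_
__XX_XX_XXXX___XXX
X__XX_XX_XXXX___XX
XX__XX_XX_XXXX___X
XXX__XX_XX_XXXX___

XXX__XX_XX_XXXX___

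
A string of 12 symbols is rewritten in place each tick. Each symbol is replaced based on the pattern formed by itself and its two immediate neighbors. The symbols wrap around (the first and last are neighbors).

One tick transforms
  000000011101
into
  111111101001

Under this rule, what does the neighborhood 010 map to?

1

At position 11 the neighborhood is 010; the next row has 1 there.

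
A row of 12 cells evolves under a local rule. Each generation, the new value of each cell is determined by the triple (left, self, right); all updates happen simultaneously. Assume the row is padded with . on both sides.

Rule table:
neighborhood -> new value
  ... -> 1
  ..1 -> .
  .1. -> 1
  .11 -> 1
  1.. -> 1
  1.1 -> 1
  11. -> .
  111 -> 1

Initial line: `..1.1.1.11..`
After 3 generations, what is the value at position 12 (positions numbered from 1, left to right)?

1.1111111.11
11111111.11.
1111111.11.1
position 12 holds 1

1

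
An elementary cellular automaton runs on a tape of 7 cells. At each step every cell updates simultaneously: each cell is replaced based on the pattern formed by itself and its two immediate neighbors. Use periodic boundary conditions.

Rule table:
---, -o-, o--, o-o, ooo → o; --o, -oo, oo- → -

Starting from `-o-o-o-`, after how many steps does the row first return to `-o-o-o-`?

28

step 1: -oooooo
step 2: o-oooo-
step 3: oo-oo-o
step 4: o-o--o-
step 5: oooo-oo
step 6: ooo-o-o
step 7: oo-ooo-
step 8: --o-o-o
step 9: o-ooooo
step 10: -o-oooo
step 11: ooo-oo-
step 12: -o-o--o
step 13: ooooo-o
step 14: oooo-o-
step 15: -oo-ooo
step 16: o--o-o-
step 17: oo-oooo
step 18: o-o-ooo
step 19: -ooo-oo
step 20: o-o-o--
step 21: oooooo-
step 22: -oooo-o
step 23: o-oo-oo
step 24: -o--o-o
step 25: ooo-ooo
step 26: oo-o-oo
step 27: o-ooo-o
step 28: -o-o-o-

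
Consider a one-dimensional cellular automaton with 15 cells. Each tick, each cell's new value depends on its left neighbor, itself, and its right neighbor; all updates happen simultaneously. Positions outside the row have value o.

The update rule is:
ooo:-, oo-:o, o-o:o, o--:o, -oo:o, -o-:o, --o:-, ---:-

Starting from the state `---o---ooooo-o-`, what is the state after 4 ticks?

o--oo--o---oooo
oo-ooo-oo--o---
-ooo-ooooo-oo--
oo-ooo---ooooo-

oo-ooo---ooooo-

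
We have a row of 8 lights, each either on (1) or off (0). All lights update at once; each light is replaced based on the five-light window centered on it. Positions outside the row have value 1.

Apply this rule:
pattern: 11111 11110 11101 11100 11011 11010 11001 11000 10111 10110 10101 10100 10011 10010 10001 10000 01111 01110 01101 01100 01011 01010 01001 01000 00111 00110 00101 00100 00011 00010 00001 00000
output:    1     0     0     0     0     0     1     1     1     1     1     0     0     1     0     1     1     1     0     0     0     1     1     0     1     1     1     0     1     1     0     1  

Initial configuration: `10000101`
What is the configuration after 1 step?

01101101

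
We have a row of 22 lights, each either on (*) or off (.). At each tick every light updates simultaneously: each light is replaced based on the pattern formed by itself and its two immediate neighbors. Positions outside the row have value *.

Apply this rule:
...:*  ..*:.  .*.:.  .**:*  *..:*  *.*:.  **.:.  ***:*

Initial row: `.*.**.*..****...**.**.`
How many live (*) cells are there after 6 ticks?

14

...*...*.***.**.*..*..
**..**...**..*...*..*.
*.*.*.**.*.*..**..*...
......*.....*.*.*..**.
*****..****......*.*..
****.*.***.*****....*.
count of *: 14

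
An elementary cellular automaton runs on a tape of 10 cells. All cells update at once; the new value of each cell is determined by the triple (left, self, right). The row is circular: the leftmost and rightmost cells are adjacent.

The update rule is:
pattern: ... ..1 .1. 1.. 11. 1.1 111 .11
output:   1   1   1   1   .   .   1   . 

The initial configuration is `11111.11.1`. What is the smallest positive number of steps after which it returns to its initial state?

4

step 1: 1111......
step 2: .11.111111
step 3: .....1111.
step 4: 11111.11.1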